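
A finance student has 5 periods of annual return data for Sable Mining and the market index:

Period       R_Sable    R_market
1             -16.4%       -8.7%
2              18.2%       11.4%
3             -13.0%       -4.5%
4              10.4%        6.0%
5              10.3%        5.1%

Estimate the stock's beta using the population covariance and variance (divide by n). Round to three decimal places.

1.870

Mean R_i = (-16.4 + 18.2 − 13.0 + 10.4 + 10.3) / 5 = 1.9000%
Mean R_m = (-8.7 + 11.4 − 4.5 + 6.0 + 5.1) / 5 = 1.8600%
Σ(R_i − R̄_i)(R_m − R̄_m) = 505.9200  ⇒  Cov = 505.9200 / 5 = 101.1840
Σ(R_m − R̄_m)² = 270.6120  ⇒  Var(R_m) = 270.6120 / 5 = 54.1224
β = Cov / Var(R_m) = 101.1840 / 54.1224 = 1.8695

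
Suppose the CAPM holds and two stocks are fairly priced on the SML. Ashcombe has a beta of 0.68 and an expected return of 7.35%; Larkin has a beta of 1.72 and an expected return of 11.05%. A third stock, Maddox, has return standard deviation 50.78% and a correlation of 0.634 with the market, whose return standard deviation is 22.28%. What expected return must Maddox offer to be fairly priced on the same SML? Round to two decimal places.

10.07%

MRP = (11.05% − 7.35%) / (1.72 − 0.68) = 3.5577%
R_f = 7.35% − 0.68 × 3.5577% = 4.9308%
β_Maddox = ρ·σ_i/σ_m = 0.634 × 50.78 / 22.28 = 1.4450
E(R_Maddox) = R_f + β × MRP = 4.9308% + 1.4450 × 3.5577% = 10.07%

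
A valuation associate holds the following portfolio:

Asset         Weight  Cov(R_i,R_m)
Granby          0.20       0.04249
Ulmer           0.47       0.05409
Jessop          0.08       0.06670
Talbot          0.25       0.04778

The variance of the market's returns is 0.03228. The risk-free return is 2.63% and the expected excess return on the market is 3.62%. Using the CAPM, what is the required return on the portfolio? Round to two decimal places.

β_Granby = 0.04249 / 0.03228 = 1.3163
β_Ulmer = 0.05409 / 0.03228 = 1.6757
β_Jessop = 0.06670 / 0.03228 = 2.0663
β_Talbot = 0.04778 / 0.03228 = 1.4802
β_P = Σ w_i β_i = 0.20×1.3163 + 0.47×1.6757 + 0.08×2.0663 + 0.25×1.4802 = 1.5862
E(R_P) = R_f + β_P × MRP = 2.63% + 1.5862 × 3.62% = 8.37%

8.37%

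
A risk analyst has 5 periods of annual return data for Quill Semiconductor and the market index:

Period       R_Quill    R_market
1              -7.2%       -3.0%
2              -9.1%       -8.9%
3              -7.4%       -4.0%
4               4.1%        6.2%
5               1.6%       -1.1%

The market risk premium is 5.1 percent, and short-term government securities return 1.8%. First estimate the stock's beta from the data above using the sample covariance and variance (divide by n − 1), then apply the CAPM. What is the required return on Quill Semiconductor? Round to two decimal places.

Mean R_i = (-7.2 − 9.1 − 7.4 + 4.1 + 1.6) / 5 = -3.6000%
Mean R_m = (-3.0 − 8.9 − 4.0 + 6.2 − 1.1) / 5 = -2.1600%
Σ(R_i − R̄_i)(R_m − R̄_m) = 116.9700  ⇒  Cov = 116.9700 / 4 = 29.2425
Σ(R_m − R̄_m)² = 120.5320  ⇒  Var(R_m) = 120.5320 / 4 = 30.1330
β = Cov / Var(R_m) = 29.2425 / 30.1330 = 0.9704
E(R) = R_f + β × MRP = 1.8% + 0.9704 × 5.1% = 6.75%

6.75%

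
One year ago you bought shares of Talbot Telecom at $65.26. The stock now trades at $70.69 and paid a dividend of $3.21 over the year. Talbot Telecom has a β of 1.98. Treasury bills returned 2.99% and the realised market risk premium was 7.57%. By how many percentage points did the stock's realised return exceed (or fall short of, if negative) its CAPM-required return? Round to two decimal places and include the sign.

Realised HPR = (P1 + D1 − P0) / P0 = (70.69 + 3.21 − 65.26) / 65.26 = 8.64 / 65.26 = 13.2394%
CAPM required = R_f + β·MRP = 2.99% + 1.98 × 7.57% = 17.9786%
α = realised − required = 13.2394% − 17.9786% = -4.74%

-4.74%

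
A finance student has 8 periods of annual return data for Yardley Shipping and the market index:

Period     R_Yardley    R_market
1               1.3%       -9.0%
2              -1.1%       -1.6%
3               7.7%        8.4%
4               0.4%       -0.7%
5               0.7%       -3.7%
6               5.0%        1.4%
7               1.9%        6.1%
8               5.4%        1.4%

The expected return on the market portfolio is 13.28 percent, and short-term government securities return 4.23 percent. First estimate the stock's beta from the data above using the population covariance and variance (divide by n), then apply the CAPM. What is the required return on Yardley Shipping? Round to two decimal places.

Mean R_i = (1.3 − 1.1 + 7.7 + 0.4 + 0.7 + 5.0 + 1.9 + 5.4) / 8 = 2.6625%
Mean R_m = (-9.0 − 1.6 + 8.4 − 0.7 − 3.7 + 1.4 + 6.1 + 1.4) / 8 = 0.2875%
Σ(R_i − R̄_i)(R_m − R̄_m) = 71.8963  ⇒  Cov = 71.8963 / 8 = 8.9870
Σ(R_m − R̄_m)² = 208.7688  ⇒  Var(R_m) = 208.7688 / 8 = 26.0961
β = Cov / Var(R_m) = 8.9870 / 26.0961 = 0.3444
MRP = 13.28% − 4.23% = 9.05%
E(R) = R_f + β × MRP = 4.23% + 0.3444 × 9.05% = 7.35%

7.35%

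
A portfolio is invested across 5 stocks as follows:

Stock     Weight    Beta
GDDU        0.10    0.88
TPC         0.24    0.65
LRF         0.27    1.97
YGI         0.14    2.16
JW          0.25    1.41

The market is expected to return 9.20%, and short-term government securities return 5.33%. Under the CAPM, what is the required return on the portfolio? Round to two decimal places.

10.87%

β_P = Σ w_i β_i = 0.10×0.88 + 0.24×0.65 + 0.27×1.97 + 0.14×2.16 + 0.25×1.41 = 1.4308
MRP = 9.20% − 5.33% = 3.87%
E(R_P) = R_f + β_P × MRP = 5.33% + 1.4308 × 3.87% = 10.87%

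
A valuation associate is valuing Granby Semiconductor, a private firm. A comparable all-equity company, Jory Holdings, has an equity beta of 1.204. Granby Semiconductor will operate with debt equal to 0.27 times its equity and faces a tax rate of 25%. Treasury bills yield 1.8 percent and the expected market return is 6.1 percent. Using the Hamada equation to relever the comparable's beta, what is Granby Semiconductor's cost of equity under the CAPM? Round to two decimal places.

8.03%

β_L = β_U × [1 + (1 − t)(D/E)] = 1.204 × [1 + (1 − 0.25) × 0.27]
    = 1.204 × [1 + 0.75 × 0.27] = 1.204 × 1.2025 = 1.4478
MRP = 6.1% − 1.8% = 4.30%
E(R) = R_f + β_L × MRP = 1.8% + 1.4478 × 4.3% = 8.03%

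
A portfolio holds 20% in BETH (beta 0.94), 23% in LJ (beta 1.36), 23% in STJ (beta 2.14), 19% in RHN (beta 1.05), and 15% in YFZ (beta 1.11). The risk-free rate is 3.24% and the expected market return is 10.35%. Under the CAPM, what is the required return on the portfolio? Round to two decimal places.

β_P = Σ w_i β_i = 0.20×0.94 + 0.23×1.36 + 0.23×2.14 + 0.19×1.05 + 0.15×1.11 = 1.3590
MRP = 10.35% − 3.24% = 7.11%
E(R_P) = R_f + β_P × MRP = 3.24% + 1.3590 × 7.11% = 12.90%

12.90%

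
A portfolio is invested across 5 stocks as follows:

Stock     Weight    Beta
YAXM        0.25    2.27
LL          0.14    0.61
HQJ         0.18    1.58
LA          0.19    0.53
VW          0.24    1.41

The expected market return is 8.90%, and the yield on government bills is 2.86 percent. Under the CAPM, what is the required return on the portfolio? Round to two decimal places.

β_P = Σ w_i β_i = 0.25×2.27 + 0.14×0.61 + 0.18×1.58 + 0.19×0.53 + 0.24×1.41 = 1.3764
MRP = 8.90% − 2.86% = 6.04%
E(R_P) = R_f + β_P × MRP = 2.86% + 1.3764 × 6.04% = 11.17%

11.17%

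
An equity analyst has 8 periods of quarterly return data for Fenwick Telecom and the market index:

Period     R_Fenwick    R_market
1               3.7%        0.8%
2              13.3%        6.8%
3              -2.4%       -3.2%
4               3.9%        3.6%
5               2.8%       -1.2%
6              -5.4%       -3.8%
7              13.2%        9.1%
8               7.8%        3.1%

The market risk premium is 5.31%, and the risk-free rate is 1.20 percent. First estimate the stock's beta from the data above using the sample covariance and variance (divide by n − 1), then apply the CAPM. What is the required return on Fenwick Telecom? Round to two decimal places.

Mean R_i = (3.7 + 13.3 − 2.4 + 3.9 + 2.8 − 5.4 + 13.2 + 7.8) / 8 = 4.6125%
Mean R_m = (0.8 + 6.8 − 3.2 + 3.6 − 1.2 − 3.8 + 9.1 + 3.1) / 8 = 1.9000%
Σ(R_i − R̄_i)(R_m − R̄_m) = 206.4700  ⇒  Cov = 206.4700 / 7 = 29.4957
Σ(R_m − R̄_m)² = 149.5000  ⇒  Var(R_m) = 149.5000 / 7 = 21.3571
β = Cov / Var(R_m) = 29.4957 / 21.3571 = 1.3811
E(R) = R_f + β × MRP = 1.20% + 1.3811 × 5.31% = 8.53%

8.53%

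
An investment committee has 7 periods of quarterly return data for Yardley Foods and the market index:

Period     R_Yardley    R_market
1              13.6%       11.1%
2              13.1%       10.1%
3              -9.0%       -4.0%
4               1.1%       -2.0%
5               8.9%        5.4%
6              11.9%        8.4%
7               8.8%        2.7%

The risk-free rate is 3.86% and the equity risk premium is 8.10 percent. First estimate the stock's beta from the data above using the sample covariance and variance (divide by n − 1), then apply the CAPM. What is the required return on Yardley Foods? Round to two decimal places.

Mean R_i = (13.6 + 13.1 − 9.0 + 1.1 + 8.9 + 11.9 + 8.8) / 7 = 6.9143%
Mean R_m = (11.1 + 10.1 − 4.0 − 2.0 + 5.4 + 8.4 + 2.7) / 7 = 4.5286%
Σ(R_i − R̄_i)(R_m − R̄_m) = 269.6671  ⇒  Cov = 269.6671 / 6 = 44.9445
Σ(R_m − R̄_m)² = 208.6743  ⇒  Var(R_m) = 208.6743 / 6 = 34.7791
β = Cov / Var(R_m) = 44.9445 / 34.7791 = 1.2923
E(R) = R_f + β × MRP = 3.86% + 1.2923 × 8.10% = 14.33%

14.33%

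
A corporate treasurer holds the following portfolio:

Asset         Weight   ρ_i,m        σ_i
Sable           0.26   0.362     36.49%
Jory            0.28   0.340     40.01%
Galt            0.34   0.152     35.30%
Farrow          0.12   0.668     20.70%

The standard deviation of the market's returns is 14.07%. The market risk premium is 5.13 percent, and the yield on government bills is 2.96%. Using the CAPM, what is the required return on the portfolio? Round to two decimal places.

6.87%

β_Sable = 0.362 × 36.49% / 14.07% = 0.9388
β_Jory = 0.340 × 40.01% / 14.07% = 0.9668
β_Galt = 0.152 × 35.30% / 14.07% = 0.3814
β_Farrow = 0.668 × 20.70% / 14.07% = 0.9828
β_P = Σ w_i β_i = 0.26×0.9388 + 0.28×0.9668 + 0.34×0.3814 + 0.12×0.9828 = 0.7624
E(R_P) = R_f + β_P × MRP = 2.96% + 0.7624 × 5.13% = 6.87%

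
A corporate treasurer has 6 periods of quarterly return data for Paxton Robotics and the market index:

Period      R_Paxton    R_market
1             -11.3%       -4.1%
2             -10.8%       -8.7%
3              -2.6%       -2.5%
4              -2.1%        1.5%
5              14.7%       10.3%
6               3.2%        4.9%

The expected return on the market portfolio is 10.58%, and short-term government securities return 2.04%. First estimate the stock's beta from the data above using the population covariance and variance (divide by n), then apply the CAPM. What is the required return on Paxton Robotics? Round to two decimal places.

13.62%

Mean R_i = (-11.3 − 10.8 − 2.6 − 2.1 + 14.7 + 3.2) / 6 = -1.4833%
Mean R_m = (-4.1 − 8.7 − 2.5 + 1.5 + 10.3 + 4.9) / 6 = 0.2333%
Σ(R_i − R̄_i)(R_m − R̄_m) = 312.8067  ⇒  Cov = 312.8067 / 6 = 52.1345
Σ(R_m − R̄_m)² = 230.7733  ⇒  Var(R_m) = 230.7733 / 6 = 38.4622
β = Cov / Var(R_m) = 52.1345 / 38.4622 = 1.3555
MRP = 10.58% − 2.04% = 8.54%
E(R) = R_f + β × MRP = 2.04% + 1.3555 × 8.54% = 13.62%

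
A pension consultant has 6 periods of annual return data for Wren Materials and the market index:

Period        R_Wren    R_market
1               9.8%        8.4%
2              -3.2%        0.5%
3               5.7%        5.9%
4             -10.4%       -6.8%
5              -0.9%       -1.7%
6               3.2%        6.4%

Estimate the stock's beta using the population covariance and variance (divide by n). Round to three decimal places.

1.174

Mean R_i = (9.8 − 3.2 + 5.7 − 10.4 − 0.9 + 3.2) / 6 = 0.7000%
Mean R_m = (8.4 + 0.5 + 5.9 − 6.8 − 1.7 + 6.4) / 6 = 2.1167%
Σ(R_i − R̄_i)(R_m − R̄_m) = 198.1900  ⇒  Cov = 198.1900 / 6 = 33.0317
Σ(R_m − R̄_m)² = 168.8283  ⇒  Var(R_m) = 168.8283 / 6 = 28.1381
β = Cov / Var(R_m) = 33.0317 / 28.1381 = 1.1739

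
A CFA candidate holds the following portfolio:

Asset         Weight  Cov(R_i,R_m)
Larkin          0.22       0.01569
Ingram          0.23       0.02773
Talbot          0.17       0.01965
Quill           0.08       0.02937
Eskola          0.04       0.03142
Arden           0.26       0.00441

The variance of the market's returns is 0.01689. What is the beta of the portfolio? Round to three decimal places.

1.061

β_Larkin = 0.01569 / 0.01689 = 0.9290
β_Ingram = 0.02773 / 0.01689 = 1.6418
β_Talbot = 0.01965 / 0.01689 = 1.1634
β_Quill = 0.02937 / 0.01689 = 1.7389
β_Eskola = 0.03142 / 0.01689 = 1.8603
β_Arden = 0.00441 / 0.01689 = 0.2611
β_P = Σ w_i β_i = 0.22×0.9290 + 0.23×1.6418 + 0.17×1.1634 + 0.08×1.7389 + 0.04×1.8603 + 0.26×0.2611 = 1.0612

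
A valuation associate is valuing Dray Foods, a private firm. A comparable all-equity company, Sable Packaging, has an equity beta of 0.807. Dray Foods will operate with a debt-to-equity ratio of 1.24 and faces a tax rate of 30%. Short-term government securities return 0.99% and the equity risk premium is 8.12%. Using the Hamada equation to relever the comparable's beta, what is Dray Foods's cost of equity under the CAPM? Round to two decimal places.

13.23%

β_L = β_U × [1 + (1 − t)(D/E)] = 0.807 × [1 + (1 − 0.30) × 1.24]
    = 0.807 × [1 + 0.70 × 1.24] = 0.807 × 1.8680 = 1.5075
E(R) = R_f + β_L × MRP = 0.99% + 1.5075 × 8.12% = 13.23%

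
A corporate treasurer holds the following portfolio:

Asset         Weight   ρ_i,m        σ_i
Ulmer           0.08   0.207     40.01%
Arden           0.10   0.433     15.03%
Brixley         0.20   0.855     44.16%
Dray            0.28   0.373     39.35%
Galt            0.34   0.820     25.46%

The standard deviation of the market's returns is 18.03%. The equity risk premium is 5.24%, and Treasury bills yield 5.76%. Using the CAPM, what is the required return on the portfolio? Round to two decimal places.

β_Ulmer = 0.207 × 40.01% / 18.03% = 0.4593
β_Arden = 0.433 × 15.03% / 18.03% = 0.3610
β_Brixley = 0.855 × 44.16% / 18.03% = 2.0941
β_Dray = 0.373 × 39.35% / 18.03% = 0.8141
β_Galt = 0.820 × 25.46% / 18.03% = 1.1579
β_P = Σ w_i β_i = 0.08×0.4593 + 0.10×0.3610 + 0.20×2.0941 + 0.28×0.8141 + 0.34×1.1579 = 1.1133
E(R_P) = R_f + β_P × MRP = 5.76% + 1.1133 × 5.24% = 11.59%

11.59%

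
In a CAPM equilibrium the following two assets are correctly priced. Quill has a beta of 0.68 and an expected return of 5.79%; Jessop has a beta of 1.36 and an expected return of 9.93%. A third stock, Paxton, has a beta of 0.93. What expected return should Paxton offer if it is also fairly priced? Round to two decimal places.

MRP (SML slope) = (9.93% − 5.79%) / (1.36 − 0.68) = 4.14% / 0.68 = 6.0882%
R_f (intercept) = 5.79% − 0.68 × 6.0882% = 1.6500%
E(R_Paxton) = R_f + β × MRP = 1.6500% + 0.93 × 6.0882% = 7.31%

7.31%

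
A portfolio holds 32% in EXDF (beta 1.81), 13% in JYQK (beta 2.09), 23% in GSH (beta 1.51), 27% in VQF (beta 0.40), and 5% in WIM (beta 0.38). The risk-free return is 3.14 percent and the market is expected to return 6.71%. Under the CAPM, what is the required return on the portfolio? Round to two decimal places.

β_P = Σ w_i β_i = 0.32×1.81 + 0.13×2.09 + 0.23×1.51 + 0.27×0.40 + 0.05×0.38 = 1.3252
MRP = 6.71% − 3.14% = 3.57%
E(R_P) = R_f + β_P × MRP = 3.14% + 1.3252 × 3.57% = 7.87%

7.87%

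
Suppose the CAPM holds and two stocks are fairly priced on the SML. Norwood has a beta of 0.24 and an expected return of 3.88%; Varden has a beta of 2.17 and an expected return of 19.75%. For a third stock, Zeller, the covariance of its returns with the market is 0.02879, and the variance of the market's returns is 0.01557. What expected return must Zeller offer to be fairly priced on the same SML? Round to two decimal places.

17.11%

MRP = (19.75% − 3.88%) / (2.17 − 0.24) = 8.2228%
R_f = 3.88% − 0.24 × 8.2228% = 1.9065%
β_Zeller = Cov / Var(R_m) = 0.02879 / 0.01557 = 1.8491
E(R_Zeller) = R_f + β × MRP = 1.9065% + 1.8491 × 8.2228% = 17.11%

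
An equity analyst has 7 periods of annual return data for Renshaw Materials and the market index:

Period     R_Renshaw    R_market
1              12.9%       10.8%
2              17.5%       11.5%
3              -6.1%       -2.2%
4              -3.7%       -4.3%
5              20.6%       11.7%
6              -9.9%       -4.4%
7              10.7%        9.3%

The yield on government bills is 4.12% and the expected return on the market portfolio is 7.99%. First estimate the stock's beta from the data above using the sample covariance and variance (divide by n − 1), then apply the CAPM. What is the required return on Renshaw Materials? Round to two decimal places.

Mean R_i = (12.9 + 17.5 − 6.1 − 3.7 + 20.6 − 9.9 + 10.7) / 7 = 6.0000%
Mean R_m = (10.8 + 11.5 − 2.2 − 4.3 + 11.7 − 4.4 + 9.3) / 7 = 4.6286%
Σ(R_i − R̄_i)(R_m − R̄_m) = 559.5900  ⇒  Cov = 559.5900 / 6 = 93.2650
Σ(R_m − R̄_m)² = 364.9943  ⇒  Var(R_m) = 364.9943 / 6 = 60.8324
β = Cov / Var(R_m) = 93.2650 / 60.8324 = 1.5331
MRP = 7.99% − 4.12% = 3.87%
E(R) = R_f + β × MRP = 4.12% + 1.5331 × 3.87% = 10.05%

10.05%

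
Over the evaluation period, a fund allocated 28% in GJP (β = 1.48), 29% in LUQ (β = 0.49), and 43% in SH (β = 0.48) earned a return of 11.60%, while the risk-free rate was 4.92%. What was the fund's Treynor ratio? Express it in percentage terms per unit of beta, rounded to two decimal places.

β_P = 0.28×1.48 + 0.29×0.49 + 0.43×0.48 = 0.7629
Treynor = (R_P − R_f) / β_P = (11.60% − 4.92%) / 0.7629 = 6.68% / 0.7629 = 8.76%

8.76%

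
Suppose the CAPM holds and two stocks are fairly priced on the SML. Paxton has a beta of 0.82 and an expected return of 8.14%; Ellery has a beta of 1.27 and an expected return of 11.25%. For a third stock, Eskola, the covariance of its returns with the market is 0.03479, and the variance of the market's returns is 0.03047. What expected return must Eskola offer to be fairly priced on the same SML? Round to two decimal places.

MRP = (11.25% − 8.14%) / (1.27 − 0.82) = 6.9111%
R_f = 8.14% − 0.82 × 6.9111% = 2.4729%
β_Eskola = Cov / Var(R_m) = 0.03479 / 0.03047 = 1.1418
E(R_Eskola) = R_f + β × MRP = 2.4729% + 1.1418 × 6.9111% = 10.36%

10.36%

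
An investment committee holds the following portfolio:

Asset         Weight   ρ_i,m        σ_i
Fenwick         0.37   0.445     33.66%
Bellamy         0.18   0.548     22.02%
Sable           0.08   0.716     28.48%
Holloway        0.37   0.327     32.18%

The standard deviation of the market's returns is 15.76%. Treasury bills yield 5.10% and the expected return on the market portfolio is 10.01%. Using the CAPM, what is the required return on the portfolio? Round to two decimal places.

9.22%

β_Fenwick = 0.445 × 33.66% / 15.76% = 0.9504
β_Bellamy = 0.548 × 22.02% / 15.76% = 0.7657
β_Sable = 0.716 × 28.48% / 15.76% = 1.2939
β_Holloway = 0.327 × 32.18% / 15.76% = 0.6677
β_P = Σ w_i β_i = 0.37×0.9504 + 0.18×0.7657 + 0.08×1.2939 + 0.37×0.6677 = 0.8400
MRP = 10.01% − 5.10% = 4.91%
E(R_P) = R_f + β_P × MRP = 5.10% + 0.8400 × 4.91% = 9.22%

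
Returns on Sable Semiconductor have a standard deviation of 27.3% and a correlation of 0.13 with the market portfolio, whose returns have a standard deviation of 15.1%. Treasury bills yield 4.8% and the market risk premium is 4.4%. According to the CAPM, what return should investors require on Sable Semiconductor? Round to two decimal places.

β = ρ × σ_i / σ_m = 0.13 × 27.3% / 15.1% = 0.2350
E(R) = 4.8% + 0.2350 × 4.4% = 5.83%

5.83%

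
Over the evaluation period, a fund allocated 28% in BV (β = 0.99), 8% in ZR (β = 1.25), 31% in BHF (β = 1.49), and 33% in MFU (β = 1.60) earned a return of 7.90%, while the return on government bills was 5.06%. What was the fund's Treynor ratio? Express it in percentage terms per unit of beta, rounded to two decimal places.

2.08%

β_P = 0.28×0.99 + 0.08×1.25 + 0.31×1.49 + 0.33×1.60 = 1.3671
Treynor = (R_P − R_f) / β_P = (7.90% − 5.06%) / 1.3671 = 2.84% / 1.3671 = 2.08%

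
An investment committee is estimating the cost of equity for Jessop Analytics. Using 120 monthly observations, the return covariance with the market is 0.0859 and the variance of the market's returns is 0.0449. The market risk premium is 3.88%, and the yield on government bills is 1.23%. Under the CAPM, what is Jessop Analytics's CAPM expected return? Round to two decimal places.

β = Cov(R_i, R_m) / Var(R_m) = 0.0859 / 0.0449 = 1.9131
E(R) = R_f + β × MRP = 1.23% + 1.9131 × 3.88% = 8.65%

8.65%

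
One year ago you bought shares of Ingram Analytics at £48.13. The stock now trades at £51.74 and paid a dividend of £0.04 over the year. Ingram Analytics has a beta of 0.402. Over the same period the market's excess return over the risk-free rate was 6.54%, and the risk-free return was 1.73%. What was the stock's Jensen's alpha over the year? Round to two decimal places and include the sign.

Realised HPR = (P1 + D1 − P0) / P0 = (51.74 + 0.04 − 48.13) / 48.13 = 3.65 / 48.13 = 7.5836%
CAPM required = R_f + β·MRP = 1.73% + 0.402 × 6.54% = 4.35908%
α = realised − required = 7.5836% − 4.35908% = +3.22%

+3.22%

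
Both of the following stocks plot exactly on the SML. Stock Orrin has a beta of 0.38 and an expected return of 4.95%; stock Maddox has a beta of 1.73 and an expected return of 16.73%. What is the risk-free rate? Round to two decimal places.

1.63%

Both satisfy E(R) = R_f + β·MRP, so the slope of the SML is
MRP = (16.73% − 4.95%) / (1.73 − 0.38) = 11.78% / 1.35 = 8.7259%
R_f = E(R_Orrin) − β_Orrin·MRP = 4.95% − 0.38 × 8.7259% = 1.6342%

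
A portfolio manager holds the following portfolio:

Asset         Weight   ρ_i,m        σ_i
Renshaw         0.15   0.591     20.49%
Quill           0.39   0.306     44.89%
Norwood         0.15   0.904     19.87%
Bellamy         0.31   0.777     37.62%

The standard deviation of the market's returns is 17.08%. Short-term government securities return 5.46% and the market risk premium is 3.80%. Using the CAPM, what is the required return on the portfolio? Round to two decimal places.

β_Renshaw = 0.591 × 20.49% / 17.08% = 0.7090
β_Quill = 0.306 × 44.89% / 17.08% = 0.8042
β_Norwood = 0.904 × 19.87% / 17.08% = 1.0517
β_Bellamy = 0.777 × 37.62% / 17.08% = 1.7114
β_P = Σ w_i β_i = 0.15×0.7090 + 0.39×0.8042 + 0.15×1.0517 + 0.31×1.7114 = 1.1083
E(R_P) = R_f + β_P × MRP = 5.46% + 1.1083 × 3.80% = 9.67%

9.67%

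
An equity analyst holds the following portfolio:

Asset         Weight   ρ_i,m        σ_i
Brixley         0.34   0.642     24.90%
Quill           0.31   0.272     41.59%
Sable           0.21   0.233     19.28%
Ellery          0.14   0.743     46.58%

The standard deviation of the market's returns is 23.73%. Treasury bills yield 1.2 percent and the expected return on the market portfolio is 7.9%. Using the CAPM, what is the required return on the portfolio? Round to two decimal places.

β_Brixley = 0.642 × 24.90% / 23.73% = 0.6737
β_Quill = 0.272 × 41.59% / 23.73% = 0.4767
β_Sable = 0.233 × 19.28% / 23.73% = 0.1893
β_Ellery = 0.743 × 46.58% / 23.73% = 1.4584
β_P = Σ w_i β_i = 0.34×0.6737 + 0.31×0.4767 + 0.21×0.1893 + 0.14×1.4584 = 0.6208
MRP = 7.9% − 1.2% = 6.70%
E(R_P) = R_f + β_P × MRP = 1.2% + 0.6208 × 6.7% = 5.36%

5.36%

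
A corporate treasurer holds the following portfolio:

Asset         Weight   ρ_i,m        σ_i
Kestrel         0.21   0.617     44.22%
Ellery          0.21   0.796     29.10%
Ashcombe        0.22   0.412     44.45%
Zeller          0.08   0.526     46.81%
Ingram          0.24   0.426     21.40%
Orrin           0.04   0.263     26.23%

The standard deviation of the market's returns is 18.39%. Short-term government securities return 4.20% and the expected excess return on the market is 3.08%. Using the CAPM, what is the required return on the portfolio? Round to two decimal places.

β_Kestrel = 0.617 × 44.22% / 18.39% = 1.4836
β_Ellery = 0.796 × 29.10% / 18.39% = 1.2596
β_Ashcombe = 0.412 × 44.45% / 18.39% = 0.9958
β_Zeller = 0.526 × 46.81% / 18.39% = 1.3389
β_Ingram = 0.426 × 21.40% / 18.39% = 0.4957
β_Orrin = 0.263 × 26.23% / 18.39% = 0.3751
β_P = Σ w_i β_i = 0.21×1.4836 + 0.21×1.2596 + 0.22×0.9958 + 0.08×1.3389 + 0.24×0.4957 + 0.04×0.3751 = 1.0362
E(R_P) = R_f + β_P × MRP = 4.20% + 1.0362 × 3.08% = 7.39%

7.39%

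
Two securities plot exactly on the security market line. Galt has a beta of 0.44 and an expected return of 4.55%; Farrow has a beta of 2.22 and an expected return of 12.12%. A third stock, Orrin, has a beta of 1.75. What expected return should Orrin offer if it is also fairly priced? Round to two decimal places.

MRP (SML slope) = (12.12% − 4.55%) / (2.22 − 0.44) = 7.57% / 1.78 = 4.2528%
R_f (intercept) = 4.55% − 0.44 × 4.2528% = 2.6788%
E(R_Orrin) = R_f + β × MRP = 2.6788% + 1.75 × 4.2528% = 10.12%

10.12%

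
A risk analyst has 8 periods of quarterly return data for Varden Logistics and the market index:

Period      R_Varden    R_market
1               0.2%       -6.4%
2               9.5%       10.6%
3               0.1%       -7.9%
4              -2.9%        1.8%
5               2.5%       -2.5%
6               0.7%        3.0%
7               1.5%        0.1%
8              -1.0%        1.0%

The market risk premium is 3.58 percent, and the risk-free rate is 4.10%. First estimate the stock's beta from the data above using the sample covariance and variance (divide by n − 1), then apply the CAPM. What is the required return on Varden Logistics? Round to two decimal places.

5.45%

Mean R_i = (0.2 + 9.5 + 0.1 − 2.9 + 2.5 + 0.7 + 1.5 − 1.0) / 8 = 1.3250%
Mean R_m = (-6.4 + 10.6 − 7.9 + 1.8 − 2.5 + 3.0 + 0.1 + 1.0) / 8 = -0.0375%
Σ(R_i − R̄_i)(R_m − R̄_m) = 88.8075  ⇒  Cov = 88.8075 / 7 = 12.6868
Σ(R_m − R̄_m)² = 235.2188  ⇒  Var(R_m) = 235.2188 / 7 = 33.6027
β = Cov / Var(R_m) = 12.6868 / 33.6027 = 0.3776
E(R) = R_f + β × MRP = 4.10% + 0.3776 × 3.58% = 5.45%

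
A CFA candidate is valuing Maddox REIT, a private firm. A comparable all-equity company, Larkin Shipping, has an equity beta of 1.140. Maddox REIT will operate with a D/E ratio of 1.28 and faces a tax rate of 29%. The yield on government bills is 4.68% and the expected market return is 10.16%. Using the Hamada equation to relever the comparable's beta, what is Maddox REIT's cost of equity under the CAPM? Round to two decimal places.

16.60%

β_L = β_U × [1 + (1 − t)(D/E)] = 1.140 × [1 + (1 − 0.29) × 1.28]
    = 1.140 × [1 + 0.71 × 1.28] = 1.140 × 1.9088 = 2.1760
MRP = 10.16% − 4.68% = 5.48%
E(R) = R_f + β_L × MRP = 4.68% + 2.1760 × 5.48% = 16.60%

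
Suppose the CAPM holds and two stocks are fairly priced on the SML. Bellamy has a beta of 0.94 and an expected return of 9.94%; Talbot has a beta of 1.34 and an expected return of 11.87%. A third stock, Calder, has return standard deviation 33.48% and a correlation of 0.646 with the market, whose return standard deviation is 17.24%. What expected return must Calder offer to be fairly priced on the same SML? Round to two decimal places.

11.46%

MRP = (11.87% − 9.94%) / (1.34 − 0.94) = 4.8250%
R_f = 9.94% − 0.94 × 4.8250% = 5.4045%
β_Calder = ρ·σ_i/σ_m = 0.646 × 33.48 / 17.24 = 1.2545
E(R_Calder) = R_f + β × MRP = 5.4045% + 1.2545 × 4.8250% = 11.46%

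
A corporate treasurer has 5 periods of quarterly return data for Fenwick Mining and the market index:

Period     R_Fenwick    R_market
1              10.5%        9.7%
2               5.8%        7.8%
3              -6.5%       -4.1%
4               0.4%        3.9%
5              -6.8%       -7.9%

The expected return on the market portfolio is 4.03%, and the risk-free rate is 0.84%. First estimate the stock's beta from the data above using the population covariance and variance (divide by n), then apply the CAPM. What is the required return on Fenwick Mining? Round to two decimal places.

3.91%

Mean R_i = (10.5 + 5.8 − 6.5 + 0.4 − 6.8) / 5 = 0.6800%
Mean R_m = (9.7 + 7.8 − 4.1 + 3.9 − 7.9) / 5 = 1.8800%
Σ(R_i − R̄_i)(R_m − R̄_m) = 222.6280  ⇒  Cov = 222.6280 / 5 = 44.5256
Σ(R_m − R̄_m)² = 231.6880  ⇒  Var(R_m) = 231.6880 / 5 = 46.3376
β = Cov / Var(R_m) = 44.5256 / 46.3376 = 0.9609
MRP = 4.03% − 0.84% = 3.19%
E(R) = R_f + β × MRP = 0.84% + 0.9609 × 3.19% = 3.91%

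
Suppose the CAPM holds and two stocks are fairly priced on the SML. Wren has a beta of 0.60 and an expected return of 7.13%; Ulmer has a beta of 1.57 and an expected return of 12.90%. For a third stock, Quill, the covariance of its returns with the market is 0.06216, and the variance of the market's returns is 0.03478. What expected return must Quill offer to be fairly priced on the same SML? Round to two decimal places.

14.19%

MRP = (12.90% − 7.13%) / (1.57 − 0.60) = 5.9485%
R_f = 7.13% − 0.60 × 5.9485% = 3.5609%
β_Quill = Cov / Var(R_m) = 0.06216 / 0.03478 = 1.7872
E(R_Quill) = R_f + β × MRP = 3.5609% + 1.7872 × 5.9485% = 14.19%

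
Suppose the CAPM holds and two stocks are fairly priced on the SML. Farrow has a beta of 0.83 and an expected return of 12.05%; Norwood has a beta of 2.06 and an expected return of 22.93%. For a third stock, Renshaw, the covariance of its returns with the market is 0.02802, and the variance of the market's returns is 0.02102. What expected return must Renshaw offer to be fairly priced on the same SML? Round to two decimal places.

MRP = (22.93% − 12.05%) / (2.06 − 0.83) = 8.8455%
R_f = 12.05% − 0.83 × 8.8455% = 4.7082%
β_Renshaw = Cov / Var(R_m) = 0.02802 / 0.02102 = 1.3330
E(R_Renshaw) = R_f + β × MRP = 4.7082% + 1.3330 × 8.8455% = 16.50%

16.50%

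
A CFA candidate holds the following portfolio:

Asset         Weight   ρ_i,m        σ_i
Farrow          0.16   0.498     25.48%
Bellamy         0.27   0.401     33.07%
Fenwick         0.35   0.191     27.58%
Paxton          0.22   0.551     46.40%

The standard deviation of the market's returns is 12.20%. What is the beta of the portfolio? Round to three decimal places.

1.072

β_Farrow = 0.498 × 25.48% / 12.20% = 1.0401
β_Bellamy = 0.401 × 33.07% / 12.20% = 1.0870
β_Fenwick = 0.191 × 27.58% / 12.20% = 0.4318
β_Paxton = 0.551 × 46.40% / 12.20% = 2.0956
β_P = Σ w_i β_i = 0.16×1.0401 + 0.27×1.0870 + 0.35×0.4318 + 0.22×2.0956 = 1.0721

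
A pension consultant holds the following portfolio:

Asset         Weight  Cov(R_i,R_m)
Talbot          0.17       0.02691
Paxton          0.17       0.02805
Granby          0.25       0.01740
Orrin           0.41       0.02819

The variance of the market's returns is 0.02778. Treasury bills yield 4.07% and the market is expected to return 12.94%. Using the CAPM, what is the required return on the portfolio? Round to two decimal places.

β_Talbot = 0.02691 / 0.02778 = 0.9687
β_Paxton = 0.02805 / 0.02778 = 1.0097
β_Granby = 0.01740 / 0.02778 = 0.6263
β_Orrin = 0.02819 / 0.02778 = 1.0148
β_P = Σ w_i β_i = 0.17×0.9687 + 0.17×1.0097 + 0.25×0.6263 + 0.41×1.0148 = 0.9090
MRP = 12.94% − 4.07% = 8.87%
E(R_P) = R_f + β_P × MRP = 4.07% + 0.9090 × 8.87% = 12.13%

12.13%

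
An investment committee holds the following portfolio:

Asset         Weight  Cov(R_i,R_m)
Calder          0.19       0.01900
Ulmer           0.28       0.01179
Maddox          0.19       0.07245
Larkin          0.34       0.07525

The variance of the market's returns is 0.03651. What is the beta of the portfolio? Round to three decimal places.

β_Calder = 0.01900 / 0.03651 = 0.5204
β_Ulmer = 0.01179 / 0.03651 = 0.3229
β_Maddox = 0.07245 / 0.03651 = 1.9844
β_Larkin = 0.07525 / 0.03651 = 2.0611
β_P = Σ w_i β_i = 0.19×0.5204 + 0.28×0.3229 + 0.19×1.9844 + 0.34×2.0611 = 1.2671

1.267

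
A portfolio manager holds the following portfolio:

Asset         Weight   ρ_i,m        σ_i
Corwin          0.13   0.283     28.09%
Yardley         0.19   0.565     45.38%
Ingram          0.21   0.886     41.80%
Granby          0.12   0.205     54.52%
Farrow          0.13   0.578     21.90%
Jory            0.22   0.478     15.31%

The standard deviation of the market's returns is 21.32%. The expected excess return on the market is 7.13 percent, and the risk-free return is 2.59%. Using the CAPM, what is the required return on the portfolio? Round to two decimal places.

β_Corwin = 0.283 × 28.09% / 21.32% = 0.3729
β_Yardley = 0.565 × 45.38% / 21.32% = 1.2026
β_Ingram = 0.886 × 41.80% / 21.32% = 1.7371
β_Granby = 0.205 × 54.52% / 21.32% = 0.5242
β_Farrow = 0.578 × 21.90% / 21.32% = 0.5937
β_Jory = 0.478 × 15.31% / 21.32% = 0.3433
β_P = Σ w_i β_i = 0.13×0.3729 + 0.19×1.2026 + 0.21×1.7371 + 0.12×0.5242 + 0.13×0.5937 + 0.22×0.3433 = 0.8574
E(R_P) = R_f + β_P × MRP = 2.59% + 0.8574 × 7.13% = 8.70%

8.70%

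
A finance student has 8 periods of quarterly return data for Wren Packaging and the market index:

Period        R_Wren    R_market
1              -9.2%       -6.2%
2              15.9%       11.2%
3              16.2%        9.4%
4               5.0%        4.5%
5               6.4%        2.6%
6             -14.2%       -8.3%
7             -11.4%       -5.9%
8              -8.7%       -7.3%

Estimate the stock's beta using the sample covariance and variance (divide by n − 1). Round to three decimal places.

1.548

Mean R_i = (-9.2 + 15.9 + 16.2 + 5.0 + 6.4 − 14.2 − 11.4 − 8.7) / 8 = 0.0000%
Mean R_m = (-6.2 + 11.2 + 9.4 + 4.5 + 2.6 − 8.3 − 5.9 − 7.3) / 8 = 0.0000%
Σ(R_i − R̄_i)(R_m − R̄_m) = 675.1700  ⇒  Cov = 675.1700 / 7 = 96.4529
Σ(R_m − R̄_m)² = 436.2400  ⇒  Var(R_m) = 436.2400 / 7 = 62.3200
β = Cov / Var(R_m) = 96.4529 / 62.3200 = 1.5477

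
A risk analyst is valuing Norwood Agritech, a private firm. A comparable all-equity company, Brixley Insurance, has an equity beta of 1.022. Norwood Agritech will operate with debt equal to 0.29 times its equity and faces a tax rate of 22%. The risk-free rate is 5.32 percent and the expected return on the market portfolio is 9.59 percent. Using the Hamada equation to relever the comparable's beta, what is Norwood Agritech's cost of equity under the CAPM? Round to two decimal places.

10.67%

β_L = β_U × [1 + (1 − t)(D/E)] = 1.022 × [1 + (1 − 0.22) × 0.29]
    = 1.022 × [1 + 0.78 × 0.29] = 1.022 × 1.2262 = 1.2532
MRP = 9.59% − 5.32% = 4.27%
E(R) = R_f + β_L × MRP = 5.32% + 1.2532 × 4.27% = 10.67%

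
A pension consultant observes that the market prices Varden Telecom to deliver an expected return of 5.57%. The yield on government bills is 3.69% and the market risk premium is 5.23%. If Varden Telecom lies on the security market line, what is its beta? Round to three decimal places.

β = (E(R) − R_f) / MRP = (5.57% − 3.69%) / 5.23% = 1.88% / 5.23% = 0.359

0.359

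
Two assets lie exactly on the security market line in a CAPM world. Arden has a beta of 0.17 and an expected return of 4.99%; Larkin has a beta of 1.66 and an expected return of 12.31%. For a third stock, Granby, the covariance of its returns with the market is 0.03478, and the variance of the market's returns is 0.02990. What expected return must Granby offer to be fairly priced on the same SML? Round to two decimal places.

MRP = (12.31% − 4.99%) / (1.66 − 0.17) = 4.9128%
R_f = 4.99% − 0.17 × 4.9128% = 4.1548%
β_Granby = Cov / Var(R_m) = 0.03478 / 0.02990 = 1.1632
E(R_Granby) = R_f + β × MRP = 4.1548% + 1.1632 × 4.9128% = 9.87%

9.87%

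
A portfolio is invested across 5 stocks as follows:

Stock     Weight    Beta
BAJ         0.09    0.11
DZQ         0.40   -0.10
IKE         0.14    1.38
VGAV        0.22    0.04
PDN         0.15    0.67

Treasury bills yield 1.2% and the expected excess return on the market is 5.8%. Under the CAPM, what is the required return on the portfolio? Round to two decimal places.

β_P = Σ w_i β_i = 0.09×0.11 + 0.40×-0.10 + 0.14×1.38 + 0.22×0.04 + 0.15×0.67 = 0.2724
E(R_P) = R_f + β_P × MRP = 1.2% + 0.2724 × 5.8% = 2.78%

2.78%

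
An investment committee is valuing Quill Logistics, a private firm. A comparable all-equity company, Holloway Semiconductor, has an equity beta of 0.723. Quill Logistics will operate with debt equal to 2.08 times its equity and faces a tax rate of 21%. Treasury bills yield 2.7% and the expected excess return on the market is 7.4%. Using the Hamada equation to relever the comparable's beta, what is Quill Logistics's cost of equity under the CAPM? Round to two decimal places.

β_L = β_U × [1 + (1 − t)(D/E)] = 0.723 × [1 + (1 − 0.21) × 2.08]
    = 0.723 × [1 + 0.79 × 2.08] = 0.723 × 2.6432 = 1.9110
E(R) = R_f + β_L × MRP = 2.7% + 1.9110 × 7.4% = 16.84%

16.84%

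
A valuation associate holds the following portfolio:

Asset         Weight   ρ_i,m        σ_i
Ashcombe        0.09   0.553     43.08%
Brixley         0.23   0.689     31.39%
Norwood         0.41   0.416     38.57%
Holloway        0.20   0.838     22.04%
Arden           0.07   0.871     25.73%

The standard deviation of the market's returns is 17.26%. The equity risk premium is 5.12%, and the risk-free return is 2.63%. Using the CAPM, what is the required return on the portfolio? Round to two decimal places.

β_Ashcombe = 0.553 × 43.08% / 17.26% = 1.3803
β_Brixley = 0.689 × 31.39% / 17.26% = 1.2531
β_Norwood = 0.416 × 38.57% / 17.26% = 0.9296
β_Holloway = 0.838 × 22.04% / 17.26% = 1.0701
β_Arden = 0.871 × 25.73% / 17.26% = 1.2984
β_P = Σ w_i β_i = 0.09×1.3803 + 0.23×1.2531 + 0.41×0.9296 + 0.20×1.0701 + 0.07×1.2984 = 1.0985
E(R_P) = R_f + β_P × MRP = 2.63% + 1.0985 × 5.12% = 8.25%

8.25%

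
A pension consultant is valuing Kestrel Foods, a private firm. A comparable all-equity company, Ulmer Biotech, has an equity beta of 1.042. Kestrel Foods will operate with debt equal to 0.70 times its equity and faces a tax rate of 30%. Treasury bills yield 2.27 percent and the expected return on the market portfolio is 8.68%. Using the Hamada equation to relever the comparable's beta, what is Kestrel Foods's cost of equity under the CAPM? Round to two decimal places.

12.22%

β_L = β_U × [1 + (1 − t)(D/E)] = 1.042 × [1 + (1 − 0.30) × 0.70]
    = 1.042 × [1 + 0.70 × 0.70] = 1.042 × 1.4900 = 1.5526
MRP = 8.68% − 2.27% = 6.41%
E(R) = R_f + β_L × MRP = 2.27% + 1.5526 × 6.41% = 12.22%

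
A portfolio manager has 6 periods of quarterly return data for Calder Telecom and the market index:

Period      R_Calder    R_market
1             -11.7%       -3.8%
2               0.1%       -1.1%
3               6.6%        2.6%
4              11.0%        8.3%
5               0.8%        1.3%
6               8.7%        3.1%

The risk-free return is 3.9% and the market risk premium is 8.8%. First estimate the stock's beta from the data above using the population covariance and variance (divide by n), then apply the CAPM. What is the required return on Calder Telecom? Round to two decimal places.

Mean R_i = (-11.7 + 0.1 + 6.6 + 11.0 + 0.8 + 8.7) / 6 = 2.5833%
Mean R_m = (-3.8 − 1.1 + 2.6 + 8.3 + 1.3 + 3.1) / 6 = 1.7333%
Σ(R_i − R̄_i)(R_m − R̄_m) = 153.9533  ⇒  Cov = 153.9533 / 6 = 25.6589
Σ(R_m − R̄_m)² = 84.5733  ⇒  Var(R_m) = 84.5733 / 6 = 14.0956
β = Cov / Var(R_m) = 25.6589 / 14.0956 = 1.8203
E(R) = R_f + β × MRP = 3.9% + 1.8203 × 8.8% = 19.92%

19.92%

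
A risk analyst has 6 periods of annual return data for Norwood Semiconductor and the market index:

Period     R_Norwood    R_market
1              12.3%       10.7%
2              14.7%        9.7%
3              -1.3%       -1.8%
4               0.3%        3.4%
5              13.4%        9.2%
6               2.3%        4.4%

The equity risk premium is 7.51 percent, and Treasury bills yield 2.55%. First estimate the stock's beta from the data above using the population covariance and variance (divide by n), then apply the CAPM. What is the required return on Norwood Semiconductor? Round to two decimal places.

Mean R_i = (12.3 + 14.7 − 1.3 + 0.3 + 13.4 + 2.3) / 6 = 6.9500%
Mean R_m = (10.7 + 9.7 − 1.8 + 3.4 + 9.2 + 4.4) / 6 = 5.9333%
Σ(R_i − R̄_i)(R_m − R̄_m) = 163.5400  ⇒  Cov = 163.5400 / 6 = 27.2567
Σ(R_m − R̄_m)² = 116.1533  ⇒  Var(R_m) = 116.1533 / 6 = 19.3589
β = Cov / Var(R_m) = 27.2567 / 19.3589 = 1.4080
E(R) = R_f + β × MRP = 2.55% + 1.4080 × 7.51% = 13.12%

13.12%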